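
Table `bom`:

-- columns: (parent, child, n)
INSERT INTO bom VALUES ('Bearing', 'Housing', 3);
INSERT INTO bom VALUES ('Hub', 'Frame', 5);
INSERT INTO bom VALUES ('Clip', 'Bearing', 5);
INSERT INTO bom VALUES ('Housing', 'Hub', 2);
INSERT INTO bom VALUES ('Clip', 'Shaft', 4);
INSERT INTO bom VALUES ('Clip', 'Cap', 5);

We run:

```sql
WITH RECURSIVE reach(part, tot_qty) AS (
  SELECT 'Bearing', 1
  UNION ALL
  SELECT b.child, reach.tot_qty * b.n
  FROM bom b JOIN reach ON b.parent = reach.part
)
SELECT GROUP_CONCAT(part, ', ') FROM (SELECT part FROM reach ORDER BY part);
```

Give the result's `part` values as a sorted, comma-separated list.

Base: (Bearing, tot_qty=1).
Iteration 1: components of {Bearing} -> Housing = 1*3 = 3.
Iteration 2: components of {Housing} -> Hub = 3*2 = 6.
Iteration 3: components of {Hub} -> Frame = 6*5 = 30.
Iteration 4: no further components; recursion stops.

Bearing, Frame, Housing, Hub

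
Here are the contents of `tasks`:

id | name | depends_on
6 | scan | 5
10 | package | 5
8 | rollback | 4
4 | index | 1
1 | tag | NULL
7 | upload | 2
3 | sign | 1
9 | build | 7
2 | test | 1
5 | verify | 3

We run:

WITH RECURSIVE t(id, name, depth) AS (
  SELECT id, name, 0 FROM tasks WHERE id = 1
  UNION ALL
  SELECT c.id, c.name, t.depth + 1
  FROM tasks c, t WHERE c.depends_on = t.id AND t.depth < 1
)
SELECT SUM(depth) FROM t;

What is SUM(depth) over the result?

3

Base: id=1 (tag) at depth 0.
Iteration 1: rows with depends_on in {1} -> test (id 2, depth 1), sign (id 3, depth 1), index (id 4, depth 1).
Iteration 2: depth < 1 fails for all current rows; recursion stops.
SUM(depth) = 0 + 1 + 1 + 1 = 3.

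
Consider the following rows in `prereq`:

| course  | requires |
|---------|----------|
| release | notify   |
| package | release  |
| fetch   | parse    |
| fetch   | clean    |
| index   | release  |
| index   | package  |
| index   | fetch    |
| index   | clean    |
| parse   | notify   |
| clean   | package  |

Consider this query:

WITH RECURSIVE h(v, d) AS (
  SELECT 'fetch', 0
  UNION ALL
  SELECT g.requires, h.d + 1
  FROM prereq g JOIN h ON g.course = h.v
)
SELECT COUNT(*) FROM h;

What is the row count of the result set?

7

Base: (fetch, d=0).
Iteration 1: edges from {fetch} -> (clean, d=1), (parse, d=1).
Iteration 2: edges from {clean,parse} -> (notify, d=2), (package, d=2).
Iteration 3: edges from {notify,package} -> (release, d=3).
Iteration 4: edges from {release} -> (notify, d=4).
Iteration 5: no outgoing edges from {notify}; recursion stops.
Total rows emitted: 7.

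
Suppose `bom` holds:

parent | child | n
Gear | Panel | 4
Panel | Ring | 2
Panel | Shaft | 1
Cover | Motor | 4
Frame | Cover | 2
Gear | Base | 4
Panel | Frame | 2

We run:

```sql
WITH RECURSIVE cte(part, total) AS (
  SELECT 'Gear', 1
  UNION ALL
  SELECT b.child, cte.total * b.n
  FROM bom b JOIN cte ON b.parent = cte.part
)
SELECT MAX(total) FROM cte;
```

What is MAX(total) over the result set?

64

Base: (Gear, total=1).
Iteration 1: components of {Gear} -> Base = 1*4 = 4, Panel = 1*4 = 4.
Iteration 2: components of {Base,Panel} -> Frame = 4*2 = 8, Ring = 4*2 = 8, Shaft = 4*1 = 4.
Iteration 3: components of {Frame,Ring,Shaft} -> Cover = 8*2 = 16.
Iteration 4: components of {Cover} -> Motor = 16*4 = 64.
Iteration 5: no further components; recursion stops.
total values: 1, 4, 4, 8, 8, 4, 16, 64; the maximum is 64.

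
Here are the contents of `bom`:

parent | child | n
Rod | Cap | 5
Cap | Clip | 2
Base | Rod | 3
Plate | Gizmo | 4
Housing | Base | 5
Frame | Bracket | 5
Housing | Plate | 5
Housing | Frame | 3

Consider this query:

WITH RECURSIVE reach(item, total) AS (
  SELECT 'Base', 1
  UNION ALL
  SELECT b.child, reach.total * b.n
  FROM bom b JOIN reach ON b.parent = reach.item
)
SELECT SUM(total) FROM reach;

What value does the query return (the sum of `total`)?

Base: (Base, total=1).
Iteration 1: components of {Base} -> Rod = 1*3 = 3.
Iteration 2: components of {Rod} -> Cap = 3*5 = 15.
Iteration 3: components of {Cap} -> Clip = 15*2 = 30.
Iteration 4: no further components; recursion stops.
SUM(total) = 1 + 3 + 15 + 30 = 49.

49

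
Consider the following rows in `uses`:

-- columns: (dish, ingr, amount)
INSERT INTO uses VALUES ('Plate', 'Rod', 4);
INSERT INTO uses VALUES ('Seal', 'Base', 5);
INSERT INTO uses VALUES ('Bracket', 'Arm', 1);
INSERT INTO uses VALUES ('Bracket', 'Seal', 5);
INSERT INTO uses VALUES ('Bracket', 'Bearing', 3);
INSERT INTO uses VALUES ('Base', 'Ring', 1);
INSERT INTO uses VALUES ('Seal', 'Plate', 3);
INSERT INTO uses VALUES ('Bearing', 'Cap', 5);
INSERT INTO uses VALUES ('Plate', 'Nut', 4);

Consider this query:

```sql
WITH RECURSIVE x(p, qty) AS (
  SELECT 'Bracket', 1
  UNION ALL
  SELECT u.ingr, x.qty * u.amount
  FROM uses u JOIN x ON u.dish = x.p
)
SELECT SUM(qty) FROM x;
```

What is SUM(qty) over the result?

Base: (Bracket, qty=1).
Iteration 1: components of {Bracket} -> Arm = 1*1 = 1, Bearing = 1*3 = 3, Seal = 1*5 = 5.
Iteration 2: components of {Arm,Bearing,Seal} -> Base = 5*5 = 25, Cap = 3*5 = 15, Plate = 5*3 = 15.
Iteration 3: components of {Base,Cap,Plate} -> Nut = 15*4 = 60, Ring = 25*1 = 25, Rod = 15*4 = 60.
Iteration 4: no further components; recursion stops.
SUM(qty) = 1 + 1 + 5 + 3 + 15 + 25 + 15 + 60 + 60 + 25 = 210.

210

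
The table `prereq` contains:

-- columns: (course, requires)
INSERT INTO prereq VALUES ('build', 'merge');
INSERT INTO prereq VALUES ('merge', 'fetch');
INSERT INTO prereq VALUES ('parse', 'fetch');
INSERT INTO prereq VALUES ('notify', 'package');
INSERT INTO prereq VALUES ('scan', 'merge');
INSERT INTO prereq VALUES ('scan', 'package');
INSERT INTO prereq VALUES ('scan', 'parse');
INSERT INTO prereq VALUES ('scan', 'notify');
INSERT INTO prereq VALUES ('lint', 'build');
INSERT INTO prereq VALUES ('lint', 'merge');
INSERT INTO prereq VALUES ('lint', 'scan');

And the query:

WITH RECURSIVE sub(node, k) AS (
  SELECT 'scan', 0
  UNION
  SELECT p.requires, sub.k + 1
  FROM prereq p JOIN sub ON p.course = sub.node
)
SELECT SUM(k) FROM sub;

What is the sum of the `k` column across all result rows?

Base: (scan, k=0).
Iteration 1: edges from {scan} -> (merge, k=1), (notify, k=1), (package, k=1), (parse, k=1).
Iteration 2: edges from {merge,notify,package,parse} -> (fetch, k=2), (package, k=2). [UNION drops 1 duplicate row(s)]
Iteration 3: no outgoing edges from {fetch,package}; recursion stops.
SUM(k) = 0 + 1 + 1 + 1 + 1 + 2 + 2 = 8.

8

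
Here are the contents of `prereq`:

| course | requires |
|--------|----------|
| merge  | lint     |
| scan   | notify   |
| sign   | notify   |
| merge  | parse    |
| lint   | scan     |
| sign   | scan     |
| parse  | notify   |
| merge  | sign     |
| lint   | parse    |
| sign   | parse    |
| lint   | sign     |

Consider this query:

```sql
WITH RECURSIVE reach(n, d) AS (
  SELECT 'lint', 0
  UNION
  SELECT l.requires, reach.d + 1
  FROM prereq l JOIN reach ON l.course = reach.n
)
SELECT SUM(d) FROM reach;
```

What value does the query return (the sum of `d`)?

Base: (lint, d=0).
Iteration 1: edges from {lint} -> (parse, d=1), (scan, d=1), (sign, d=1).
Iteration 2: edges from {parse,scan,sign} -> (notify, d=2), (parse, d=2), (scan, d=2). [UNION drops 2 duplicate row(s)]
Iteration 3: edges from {notify,parse,scan} -> (notify, d=3). [UNION drops 1 duplicate row(s)]
Iteration 4: no outgoing edges from {notify}; recursion stops.
SUM(d) = 0 + 1 + 1 + 1 + 2 + 2 + 2 + 3 = 12.

12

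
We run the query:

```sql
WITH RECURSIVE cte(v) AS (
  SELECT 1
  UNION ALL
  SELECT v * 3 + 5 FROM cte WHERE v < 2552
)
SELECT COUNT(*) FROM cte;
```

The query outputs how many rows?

8

Base: v=1.
Iteration 1: 1 < 2552 holds -> v = 1 * 3 + 5 = 8.
Iteration 2: 8 < 2552 holds -> v = 8 * 3 + 5 = 29.
Iteration 3: 29 < 2552 holds -> v = 29 * 3 + 5 = 92.
Iteration 4: 92 < 2552 holds -> v = 92 * 3 + 5 = 281.
Iteration 5: 281 < 2552 holds -> v = 281 * 3 + 5 = 848.
Iteration 6: 848 < 2552 holds -> v = 848 * 3 + 5 = 2549.
Iteration 7: 2549 < 2552 holds -> v = 2549 * 3 + 5 = 7652.
Iteration 8: 7652 < 2552 fails; recursion stops.
Total rows emitted: 8.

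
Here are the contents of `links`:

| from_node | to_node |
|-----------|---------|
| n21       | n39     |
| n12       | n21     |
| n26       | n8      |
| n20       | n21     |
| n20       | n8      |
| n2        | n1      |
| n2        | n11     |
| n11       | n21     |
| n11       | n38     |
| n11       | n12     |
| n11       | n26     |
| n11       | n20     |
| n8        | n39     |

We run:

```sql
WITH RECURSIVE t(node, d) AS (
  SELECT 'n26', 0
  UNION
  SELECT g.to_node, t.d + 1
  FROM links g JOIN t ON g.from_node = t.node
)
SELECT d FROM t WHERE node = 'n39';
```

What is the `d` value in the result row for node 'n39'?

2

Base: (n26, d=0).
Iteration 1: edges from {n26} -> (n8, d=1).
Iteration 2: edges from {n8} -> (n39, d=2).
Iteration 3: no outgoing edges from {n39}; recursion stops.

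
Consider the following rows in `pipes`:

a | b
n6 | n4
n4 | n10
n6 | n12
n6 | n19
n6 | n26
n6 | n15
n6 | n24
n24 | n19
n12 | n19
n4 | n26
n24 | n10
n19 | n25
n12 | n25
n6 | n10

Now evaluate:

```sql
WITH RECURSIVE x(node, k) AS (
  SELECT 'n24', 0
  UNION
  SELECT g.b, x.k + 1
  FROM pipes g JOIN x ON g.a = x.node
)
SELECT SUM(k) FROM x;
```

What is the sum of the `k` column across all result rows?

4

Base: (n24, k=0).
Iteration 1: edges from {n24} -> (n10, k=1), (n19, k=1).
Iteration 2: edges from {n10,n19} -> (n25, k=2).
Iteration 3: no outgoing edges from {n25}; recursion stops.
SUM(k) = 0 + 1 + 1 + 2 = 4.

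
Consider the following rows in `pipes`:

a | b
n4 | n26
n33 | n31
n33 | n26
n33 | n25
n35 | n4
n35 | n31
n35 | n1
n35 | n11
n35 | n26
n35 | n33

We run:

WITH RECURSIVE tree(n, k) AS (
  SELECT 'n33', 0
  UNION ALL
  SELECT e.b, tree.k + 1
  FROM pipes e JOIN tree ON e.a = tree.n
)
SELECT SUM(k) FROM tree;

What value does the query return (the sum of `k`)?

3

Base: (n33, k=0).
Iteration 1: edges from {n33} -> (n25, k=1), (n26, k=1), (n31, k=1).
Iteration 2: no outgoing edges from {n25,n26,n31}; recursion stops.
SUM(k) = 0 + 1 + 1 + 1 = 3.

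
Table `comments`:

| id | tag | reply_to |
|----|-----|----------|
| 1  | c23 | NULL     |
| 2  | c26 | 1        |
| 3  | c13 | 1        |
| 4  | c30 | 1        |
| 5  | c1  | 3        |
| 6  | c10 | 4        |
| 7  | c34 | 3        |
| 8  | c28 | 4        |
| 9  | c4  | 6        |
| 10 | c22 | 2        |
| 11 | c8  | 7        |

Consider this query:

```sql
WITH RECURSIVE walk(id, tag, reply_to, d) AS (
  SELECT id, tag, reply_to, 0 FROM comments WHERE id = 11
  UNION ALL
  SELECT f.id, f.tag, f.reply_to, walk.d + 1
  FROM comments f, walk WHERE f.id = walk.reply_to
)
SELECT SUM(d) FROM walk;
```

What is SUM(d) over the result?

6

Base: id=11 (c8), reply_to=7, d 0.
Iteration 1: join on id=7 -> c34 (id 7, reply_to=3, d 1).
Iteration 2: join on id=3 -> c13 (id 3, reply_to=1, d 2).
Iteration 3: join on id=1 -> c23 (id 1, reply_to=NULL, d 3).
Iteration 4: reply_to is NULL; no match; recursion stops.
SUM(d) = 0 + 1 + 2 + 3 = 6.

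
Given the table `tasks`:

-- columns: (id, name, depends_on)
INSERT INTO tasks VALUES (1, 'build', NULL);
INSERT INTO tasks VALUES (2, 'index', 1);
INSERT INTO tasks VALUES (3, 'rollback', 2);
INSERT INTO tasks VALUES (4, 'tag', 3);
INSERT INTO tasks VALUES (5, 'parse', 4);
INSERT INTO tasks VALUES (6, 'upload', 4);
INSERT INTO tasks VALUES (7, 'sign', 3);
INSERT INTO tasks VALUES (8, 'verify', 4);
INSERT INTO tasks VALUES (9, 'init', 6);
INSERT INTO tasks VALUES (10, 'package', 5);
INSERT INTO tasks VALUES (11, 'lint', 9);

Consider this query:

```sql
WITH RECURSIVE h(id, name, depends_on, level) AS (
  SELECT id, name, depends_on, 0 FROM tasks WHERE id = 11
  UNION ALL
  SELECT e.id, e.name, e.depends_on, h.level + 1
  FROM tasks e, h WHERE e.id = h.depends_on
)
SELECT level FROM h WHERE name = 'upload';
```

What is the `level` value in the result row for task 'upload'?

Base: id=11 (lint), depends_on=9, level 0.
Iteration 1: join on id=9 -> init (id 9, depends_on=6, level 1).
Iteration 2: join on id=6 -> upload (id 6, depends_on=4, level 2).
Iteration 3: join on id=4 -> tag (id 4, depends_on=3, level 3).
Iteration 4: join on id=3 -> rollback (id 3, depends_on=2, level 4).
Iteration 5: join on id=2 -> index (id 2, depends_on=1, level 5).
Iteration 6: join on id=1 -> build (id 1, depends_on=NULL, level 6).
Iteration 7: depends_on is NULL; no match; recursion stops.

2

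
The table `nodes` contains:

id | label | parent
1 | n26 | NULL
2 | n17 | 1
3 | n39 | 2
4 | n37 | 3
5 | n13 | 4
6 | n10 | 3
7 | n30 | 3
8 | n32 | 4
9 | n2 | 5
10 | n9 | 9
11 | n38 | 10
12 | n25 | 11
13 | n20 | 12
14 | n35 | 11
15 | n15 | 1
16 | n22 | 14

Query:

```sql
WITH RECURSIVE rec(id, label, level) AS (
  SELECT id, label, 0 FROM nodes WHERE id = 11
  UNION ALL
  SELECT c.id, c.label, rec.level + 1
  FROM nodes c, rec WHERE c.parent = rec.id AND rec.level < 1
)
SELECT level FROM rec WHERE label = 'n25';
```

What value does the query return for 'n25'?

Base: id=11 (n38) at level 0.
Iteration 1: rows with parent in {11} -> n25 (id 12, level 1), n35 (id 14, level 1).
Iteration 2: level < 1 fails for all current rows; recursion stops.

1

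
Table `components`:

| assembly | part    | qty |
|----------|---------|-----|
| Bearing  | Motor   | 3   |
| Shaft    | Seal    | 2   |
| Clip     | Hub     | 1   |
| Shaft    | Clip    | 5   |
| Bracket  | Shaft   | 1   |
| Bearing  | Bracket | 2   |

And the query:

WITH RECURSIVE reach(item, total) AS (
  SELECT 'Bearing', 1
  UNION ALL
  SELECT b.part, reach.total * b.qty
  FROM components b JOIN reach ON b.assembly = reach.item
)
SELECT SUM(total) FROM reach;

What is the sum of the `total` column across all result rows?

32

Base: (Bearing, total=1).
Iteration 1: components of {Bearing} -> Bracket = 1*2 = 2, Motor = 1*3 = 3.
Iteration 2: components of {Bracket,Motor} -> Shaft = 2*1 = 2.
Iteration 3: components of {Shaft} -> Clip = 2*5 = 10, Seal = 2*2 = 4.
Iteration 4: components of {Clip,Seal} -> Hub = 10*1 = 10.
Iteration 5: no further components; recursion stops.
SUM(total) = 1 + 2 + 3 + 2 + 10 + 4 + 10 = 32.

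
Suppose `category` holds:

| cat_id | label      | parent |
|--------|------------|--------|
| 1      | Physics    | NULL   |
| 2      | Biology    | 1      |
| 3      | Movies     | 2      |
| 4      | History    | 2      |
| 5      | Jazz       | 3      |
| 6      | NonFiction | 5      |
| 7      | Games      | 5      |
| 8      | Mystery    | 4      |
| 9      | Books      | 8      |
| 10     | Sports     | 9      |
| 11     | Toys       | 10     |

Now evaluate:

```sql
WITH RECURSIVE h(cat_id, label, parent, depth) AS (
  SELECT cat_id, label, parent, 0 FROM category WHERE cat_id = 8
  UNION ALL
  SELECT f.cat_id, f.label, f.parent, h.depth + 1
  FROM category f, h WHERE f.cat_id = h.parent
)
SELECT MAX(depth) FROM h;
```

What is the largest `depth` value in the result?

Base: cat_id=8 (Mystery), parent=4, depth 0.
Iteration 1: join on cat_id=4 -> History (id 4, parent=2, depth 1).
Iteration 2: join on cat_id=2 -> Biology (id 2, parent=1, depth 2).
Iteration 3: join on cat_id=1 -> Physics (id 1, parent=NULL, depth 3).
Iteration 4: parent is NULL; no match; recursion stops.
depth values: 0, 1, 2, 3; the maximum is 3.

3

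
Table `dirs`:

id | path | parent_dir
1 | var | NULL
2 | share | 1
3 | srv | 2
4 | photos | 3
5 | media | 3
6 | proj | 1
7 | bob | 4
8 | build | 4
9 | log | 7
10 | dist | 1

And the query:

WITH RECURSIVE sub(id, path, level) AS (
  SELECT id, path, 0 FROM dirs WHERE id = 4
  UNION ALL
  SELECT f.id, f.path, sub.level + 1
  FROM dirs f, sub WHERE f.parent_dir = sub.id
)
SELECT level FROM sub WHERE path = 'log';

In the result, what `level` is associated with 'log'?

Base: id=4 (photos) at level 0.
Iteration 1: rows with parent_dir in {4} -> bob (id 7, level 1), build (id 8, level 1).
Iteration 2: rows with parent_dir in {7,8} -> log (id 9, level 2).
Iteration 3: no rows with parent_dir in {9}; recursion stops.

2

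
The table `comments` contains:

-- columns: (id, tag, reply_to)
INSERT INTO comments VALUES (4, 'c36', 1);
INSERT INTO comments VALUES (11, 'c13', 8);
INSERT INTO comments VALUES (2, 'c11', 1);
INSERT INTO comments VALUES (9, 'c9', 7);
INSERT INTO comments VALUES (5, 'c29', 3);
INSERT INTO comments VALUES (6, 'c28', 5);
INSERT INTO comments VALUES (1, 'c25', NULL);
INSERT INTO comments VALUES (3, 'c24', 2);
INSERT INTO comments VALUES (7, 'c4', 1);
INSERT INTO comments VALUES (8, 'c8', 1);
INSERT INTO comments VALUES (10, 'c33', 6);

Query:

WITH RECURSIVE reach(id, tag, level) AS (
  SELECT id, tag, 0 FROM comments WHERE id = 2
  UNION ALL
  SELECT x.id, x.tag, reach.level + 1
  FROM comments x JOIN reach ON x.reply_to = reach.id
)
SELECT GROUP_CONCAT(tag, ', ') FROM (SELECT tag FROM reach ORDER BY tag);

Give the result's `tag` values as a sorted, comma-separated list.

c11, c24, c28, c29, c33

Base: id=2 (c11) at level 0.
Iteration 1: rows with reply_to in {2} -> c24 (id 3, level 1).
Iteration 2: rows with reply_to in {3} -> c29 (id 5, level 2).
Iteration 3: rows with reply_to in {5} -> c28 (id 6, level 3).
Iteration 4: rows with reply_to in {6} -> c33 (id 10, level 4).
Iteration 5: no rows with reply_to in {10}; recursion stops.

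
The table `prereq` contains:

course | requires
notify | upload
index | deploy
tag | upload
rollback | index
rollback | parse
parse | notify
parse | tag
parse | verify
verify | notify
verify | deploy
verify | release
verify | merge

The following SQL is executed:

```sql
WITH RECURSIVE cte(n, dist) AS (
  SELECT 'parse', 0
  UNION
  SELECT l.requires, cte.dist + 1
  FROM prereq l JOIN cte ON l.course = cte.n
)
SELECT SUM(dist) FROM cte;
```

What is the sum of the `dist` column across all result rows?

Base: (parse, dist=0).
Iteration 1: edges from {parse} -> (notify, dist=1), (tag, dist=1), (verify, dist=1).
Iteration 2: edges from {notify,tag,verify} -> (deploy, dist=2), (merge, dist=2), (notify, dist=2), (release, dist=2), (upload, dist=2). [UNION drops 1 duplicate row(s)]
Iteration 3: edges from {deploy,merge,notify,release,upload} -> (upload, dist=3).
Iteration 4: no outgoing edges from {upload}; recursion stops.
SUM(dist) = 0 + 1 + 1 + 1 + 2 + 2 + 2 + 2 + 2 + 3 = 16.

16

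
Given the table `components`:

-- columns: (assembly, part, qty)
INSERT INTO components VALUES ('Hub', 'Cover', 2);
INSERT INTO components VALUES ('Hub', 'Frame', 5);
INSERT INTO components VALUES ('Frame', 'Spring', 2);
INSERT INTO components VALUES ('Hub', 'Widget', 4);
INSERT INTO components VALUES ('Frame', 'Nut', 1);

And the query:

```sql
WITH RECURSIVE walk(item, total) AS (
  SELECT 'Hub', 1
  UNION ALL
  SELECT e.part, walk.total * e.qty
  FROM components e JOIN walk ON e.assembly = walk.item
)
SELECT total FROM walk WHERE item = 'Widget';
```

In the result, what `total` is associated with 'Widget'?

4

Base: (Hub, total=1).
Iteration 1: components of {Hub} -> Cover = 1*2 = 2, Frame = 1*5 = 5, Widget = 1*4 = 4.
Iteration 2: components of {Cover,Frame,Widget} -> Nut = 5*1 = 5, Spring = 5*2 = 10.
Iteration 3: no further components; recursion stops.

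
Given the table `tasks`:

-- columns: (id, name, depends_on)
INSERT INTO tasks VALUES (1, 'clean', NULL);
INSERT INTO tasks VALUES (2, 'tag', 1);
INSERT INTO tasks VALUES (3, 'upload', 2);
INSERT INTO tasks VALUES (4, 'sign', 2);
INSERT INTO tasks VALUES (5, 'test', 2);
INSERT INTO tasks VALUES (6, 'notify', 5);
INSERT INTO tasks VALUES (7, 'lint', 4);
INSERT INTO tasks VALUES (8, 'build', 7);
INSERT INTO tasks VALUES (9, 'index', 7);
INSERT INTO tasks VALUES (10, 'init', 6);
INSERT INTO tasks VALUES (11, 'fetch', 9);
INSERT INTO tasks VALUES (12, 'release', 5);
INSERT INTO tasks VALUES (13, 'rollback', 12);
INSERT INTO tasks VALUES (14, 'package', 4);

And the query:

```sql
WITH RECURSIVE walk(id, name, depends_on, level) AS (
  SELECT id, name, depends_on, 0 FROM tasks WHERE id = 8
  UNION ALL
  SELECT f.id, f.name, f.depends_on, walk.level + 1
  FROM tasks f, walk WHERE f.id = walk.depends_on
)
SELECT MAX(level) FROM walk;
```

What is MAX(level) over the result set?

Base: id=8 (build), depends_on=7, level 0.
Iteration 1: join on id=7 -> lint (id 7, depends_on=4, level 1).
Iteration 2: join on id=4 -> sign (id 4, depends_on=2, level 2).
Iteration 3: join on id=2 -> tag (id 2, depends_on=1, level 3).
Iteration 4: join on id=1 -> clean (id 1, depends_on=NULL, level 4).
Iteration 5: depends_on is NULL; no match; recursion stops.
level values: 0, 1, 2, 3, 4; the maximum is 4.

4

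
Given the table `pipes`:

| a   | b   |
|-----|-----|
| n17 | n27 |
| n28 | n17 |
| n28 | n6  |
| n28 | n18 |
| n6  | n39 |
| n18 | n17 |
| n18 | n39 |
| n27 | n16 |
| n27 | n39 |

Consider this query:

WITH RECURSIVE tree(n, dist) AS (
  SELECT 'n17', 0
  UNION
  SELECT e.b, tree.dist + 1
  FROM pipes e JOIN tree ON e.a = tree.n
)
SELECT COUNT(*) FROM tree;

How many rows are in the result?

Base: (n17, dist=0).
Iteration 1: edges from {n17} -> (n27, dist=1).
Iteration 2: edges from {n27} -> (n16, dist=2), (n39, dist=2).
Iteration 3: no outgoing edges from {n16,n39}; recursion stops.
Total rows emitted: 4.

4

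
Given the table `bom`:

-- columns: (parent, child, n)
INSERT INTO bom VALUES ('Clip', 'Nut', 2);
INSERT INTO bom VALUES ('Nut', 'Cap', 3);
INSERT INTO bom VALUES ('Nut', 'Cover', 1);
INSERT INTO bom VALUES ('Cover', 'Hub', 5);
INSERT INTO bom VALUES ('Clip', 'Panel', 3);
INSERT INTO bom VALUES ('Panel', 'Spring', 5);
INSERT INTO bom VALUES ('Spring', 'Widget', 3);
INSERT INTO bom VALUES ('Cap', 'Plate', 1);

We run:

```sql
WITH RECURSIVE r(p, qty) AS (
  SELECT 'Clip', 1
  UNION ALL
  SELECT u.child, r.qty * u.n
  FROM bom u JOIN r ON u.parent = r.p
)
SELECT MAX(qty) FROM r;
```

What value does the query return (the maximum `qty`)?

45

Base: (Clip, qty=1).
Iteration 1: components of {Clip} -> Nut = 1*2 = 2, Panel = 1*3 = 3.
Iteration 2: components of {Nut,Panel} -> Cap = 2*3 = 6, Cover = 2*1 = 2, Spring = 3*5 = 15.
Iteration 3: components of {Cap,Cover,Spring} -> Hub = 2*5 = 10, Plate = 6*1 = 6, Widget = 15*3 = 45.
Iteration 4: no further components; recursion stops.
qty values: 1, 2, 3, 6, 2, 15, 6, 10, 45; the maximum is 45.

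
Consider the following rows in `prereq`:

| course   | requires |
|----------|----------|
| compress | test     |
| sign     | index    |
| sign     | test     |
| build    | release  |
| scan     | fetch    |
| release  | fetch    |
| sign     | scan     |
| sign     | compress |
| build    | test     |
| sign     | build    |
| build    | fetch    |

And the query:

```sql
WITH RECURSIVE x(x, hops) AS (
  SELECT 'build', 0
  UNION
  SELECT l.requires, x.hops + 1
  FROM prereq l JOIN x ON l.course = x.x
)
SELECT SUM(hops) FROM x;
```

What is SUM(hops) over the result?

Base: (build, hops=0).
Iteration 1: edges from {build} -> (fetch, hops=1), (release, hops=1), (test, hops=1).
Iteration 2: edges from {fetch,release,test} -> (fetch, hops=2).
Iteration 3: no outgoing edges from {fetch}; recursion stops.
SUM(hops) = 0 + 1 + 1 + 1 + 2 = 5.

5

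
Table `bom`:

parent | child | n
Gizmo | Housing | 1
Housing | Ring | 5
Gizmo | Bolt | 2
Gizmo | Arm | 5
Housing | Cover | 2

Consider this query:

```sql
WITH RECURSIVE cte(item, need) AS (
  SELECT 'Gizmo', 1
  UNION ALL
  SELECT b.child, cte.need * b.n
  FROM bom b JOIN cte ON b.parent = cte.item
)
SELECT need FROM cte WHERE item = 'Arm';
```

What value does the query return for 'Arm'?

Base: (Gizmo, need=1).
Iteration 1: components of {Gizmo} -> Arm = 1*5 = 5, Bolt = 1*2 = 2, Housing = 1*1 = 1.
Iteration 2: components of {Arm,Bolt,Housing} -> Cover = 1*2 = 2, Ring = 1*5 = 5.
Iteration 3: no further components; recursion stops.

5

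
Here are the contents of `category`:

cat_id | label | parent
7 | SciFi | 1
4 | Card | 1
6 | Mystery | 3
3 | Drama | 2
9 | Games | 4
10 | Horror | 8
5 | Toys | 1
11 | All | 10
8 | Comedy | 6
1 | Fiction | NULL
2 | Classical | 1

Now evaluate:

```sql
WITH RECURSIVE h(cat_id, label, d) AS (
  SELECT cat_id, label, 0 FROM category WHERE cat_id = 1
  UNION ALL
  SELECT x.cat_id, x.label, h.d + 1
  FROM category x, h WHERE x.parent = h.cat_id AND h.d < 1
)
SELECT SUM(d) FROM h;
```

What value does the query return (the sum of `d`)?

Base: cat_id=1 (Fiction) at d 0.
Iteration 1: rows with parent in {1} -> Classical (id 2, d 1), Card (id 4, d 1), Toys (id 5, d 1), SciFi (id 7, d 1).
Iteration 2: d < 1 fails for all current rows; recursion stops.
SUM(d) = 0 + 1 + 1 + 1 + 1 = 4.

4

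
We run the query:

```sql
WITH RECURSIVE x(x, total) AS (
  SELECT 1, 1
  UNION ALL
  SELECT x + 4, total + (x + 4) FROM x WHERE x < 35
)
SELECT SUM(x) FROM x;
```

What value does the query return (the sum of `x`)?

Base: x=1, total=1.
Iteration 1: 1 < 35 holds -> x = 1 + 4 = 5, total = 1 + 5 = 6.
Iteration 2: 5 < 35 holds -> x = 5 + 4 = 9, total = 6 + 9 = 15.
Iteration 3: 9 < 35 holds -> x = 9 + 4 = 13, total = 15 + 13 = 28.
Iteration 4: 13 < 35 holds -> x = 13 + 4 = 17, total = 28 + 17 = 45.
Iteration 5: 17 < 35 holds -> x = 17 + 4 = 21, total = 45 + 21 = 66.
Iteration 6: 21 < 35 holds -> x = 21 + 4 = 25, total = 66 + 25 = 91.
Iteration 7: 25 < 35 holds -> x = 25 + 4 = 29, total = 91 + 29 = 120.
Iteration 8: 29 < 35 holds -> x = 29 + 4 = 33, total = 120 + 33 = 153.
Iteration 9: 33 < 35 holds -> x = 33 + 4 = 37, total = 153 + 37 = 190.
Iteration 10: 37 < 35 fails; recursion stops.
SUM(x) = 1 + 5 + 9 + 13 + 17 + 21 + 25 + 29 + 33 + 37 = 190.

190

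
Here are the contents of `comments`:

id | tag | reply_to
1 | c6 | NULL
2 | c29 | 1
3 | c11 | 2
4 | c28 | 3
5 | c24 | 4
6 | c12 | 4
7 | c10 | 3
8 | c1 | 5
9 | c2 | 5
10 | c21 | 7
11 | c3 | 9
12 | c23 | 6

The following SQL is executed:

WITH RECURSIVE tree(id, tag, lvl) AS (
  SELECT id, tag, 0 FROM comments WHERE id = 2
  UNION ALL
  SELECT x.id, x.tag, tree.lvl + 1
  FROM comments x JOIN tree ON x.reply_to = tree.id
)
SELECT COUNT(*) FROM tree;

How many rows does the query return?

11

Base: id=2 (c29) at lvl 0.
Iteration 1: rows with reply_to in {2} -> c11 (id 3, lvl 1).
Iteration 2: rows with reply_to in {3} -> c28 (id 4, lvl 2), c10 (id 7, lvl 2).
Iteration 3: rows with reply_to in {4,7} -> c24 (id 5, lvl 3), c12 (id 6, lvl 3), c21 (id 10, lvl 3).
Iteration 4: rows with reply_to in {5,6,10} -> c1 (id 8, lvl 4), c2 (id 9, lvl 4), c23 (id 12, lvl 4).
Iteration 5: rows with reply_to in {8,9,12} -> c3 (id 11, lvl 5).
Iteration 6: no rows with reply_to in {11}; recursion stops.
Total rows emitted: 11.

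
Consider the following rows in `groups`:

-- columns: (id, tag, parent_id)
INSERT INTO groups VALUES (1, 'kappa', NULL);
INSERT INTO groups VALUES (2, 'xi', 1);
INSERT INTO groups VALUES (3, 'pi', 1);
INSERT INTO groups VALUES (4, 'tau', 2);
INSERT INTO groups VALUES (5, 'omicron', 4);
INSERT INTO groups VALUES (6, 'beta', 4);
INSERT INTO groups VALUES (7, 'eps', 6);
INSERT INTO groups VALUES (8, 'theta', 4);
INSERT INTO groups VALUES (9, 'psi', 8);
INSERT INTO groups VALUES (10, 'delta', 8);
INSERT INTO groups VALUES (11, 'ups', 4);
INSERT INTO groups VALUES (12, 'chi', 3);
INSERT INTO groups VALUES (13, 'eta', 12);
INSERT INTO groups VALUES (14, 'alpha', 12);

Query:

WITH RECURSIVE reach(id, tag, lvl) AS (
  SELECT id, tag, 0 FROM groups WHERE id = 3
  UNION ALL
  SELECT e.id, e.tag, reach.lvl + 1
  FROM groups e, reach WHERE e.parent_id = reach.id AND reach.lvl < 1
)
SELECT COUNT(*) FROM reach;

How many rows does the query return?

2

Base: id=3 (pi) at lvl 0.
Iteration 1: rows with parent_id in {3} -> chi (id 12, lvl 1).
Iteration 2: lvl < 1 fails for all current rows; recursion stops.
Total rows emitted: 2.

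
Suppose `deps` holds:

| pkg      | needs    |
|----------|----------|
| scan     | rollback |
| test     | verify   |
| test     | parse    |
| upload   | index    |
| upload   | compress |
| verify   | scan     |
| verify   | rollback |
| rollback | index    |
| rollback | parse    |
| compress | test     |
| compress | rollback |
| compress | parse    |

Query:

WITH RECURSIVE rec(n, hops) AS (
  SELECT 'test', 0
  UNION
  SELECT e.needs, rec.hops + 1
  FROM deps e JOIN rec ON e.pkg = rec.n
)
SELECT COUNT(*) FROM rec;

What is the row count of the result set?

Base: (test, hops=0).
Iteration 1: edges from {test} -> (parse, hops=1), (verify, hops=1).
Iteration 2: edges from {parse,verify} -> (rollback, hops=2), (scan, hops=2).
Iteration 3: edges from {rollback,scan} -> (index, hops=3), (parse, hops=3), (rollback, hops=3).
Iteration 4: edges from {index,parse,rollback} -> (index, hops=4), (parse, hops=4).
Iteration 5: no outgoing edges from {index,parse}; recursion stops.
Total rows emitted: 10.

10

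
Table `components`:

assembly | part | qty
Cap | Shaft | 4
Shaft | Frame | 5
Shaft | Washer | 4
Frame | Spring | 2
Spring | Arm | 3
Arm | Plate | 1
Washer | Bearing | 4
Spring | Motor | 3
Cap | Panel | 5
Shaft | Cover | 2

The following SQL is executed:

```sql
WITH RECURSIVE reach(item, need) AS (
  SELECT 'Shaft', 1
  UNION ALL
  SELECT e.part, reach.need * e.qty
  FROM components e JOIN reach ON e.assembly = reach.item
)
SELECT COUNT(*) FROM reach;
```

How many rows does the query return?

9

Base: (Shaft, need=1).
Iteration 1: components of {Shaft} -> Cover = 1*2 = 2, Frame = 1*5 = 5, Washer = 1*4 = 4.
Iteration 2: components of {Cover,Frame,Washer} -> Bearing = 4*4 = 16, Spring = 5*2 = 10.
Iteration 3: components of {Bearing,Spring} -> Arm = 10*3 = 30, Motor = 10*3 = 30.
Iteration 4: components of {Arm,Motor} -> Plate = 30*1 = 30.
Iteration 5: no further components; recursion stops.
Total rows emitted: 9.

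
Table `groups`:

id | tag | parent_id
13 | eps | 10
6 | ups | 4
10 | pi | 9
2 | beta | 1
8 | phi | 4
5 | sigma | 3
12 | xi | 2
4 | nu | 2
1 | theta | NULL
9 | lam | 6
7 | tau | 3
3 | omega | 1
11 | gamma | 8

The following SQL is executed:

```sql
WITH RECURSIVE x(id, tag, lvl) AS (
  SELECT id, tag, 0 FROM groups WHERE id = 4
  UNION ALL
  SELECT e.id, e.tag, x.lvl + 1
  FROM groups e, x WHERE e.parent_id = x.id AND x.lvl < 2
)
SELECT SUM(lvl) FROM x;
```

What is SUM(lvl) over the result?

Base: id=4 (nu) at lvl 0.
Iteration 1: rows with parent_id in {4} -> ups (id 6, lvl 1), phi (id 8, lvl 1).
Iteration 2: rows with parent_id in {6,8} -> lam (id 9, lvl 2), gamma (id 11, lvl 2).
Iteration 3: lvl < 2 fails for all current rows; recursion stops.
SUM(lvl) = 0 + 1 + 1 + 2 + 2 = 6.

6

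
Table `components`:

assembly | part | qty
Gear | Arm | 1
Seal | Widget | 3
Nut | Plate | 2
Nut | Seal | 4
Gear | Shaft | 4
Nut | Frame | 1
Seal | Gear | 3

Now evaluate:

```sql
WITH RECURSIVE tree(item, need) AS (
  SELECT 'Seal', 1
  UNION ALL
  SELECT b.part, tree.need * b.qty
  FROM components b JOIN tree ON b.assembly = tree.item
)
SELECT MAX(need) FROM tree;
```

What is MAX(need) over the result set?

Base: (Seal, need=1).
Iteration 1: components of {Seal} -> Gear = 1*3 = 3, Widget = 1*3 = 3.
Iteration 2: components of {Gear,Widget} -> Arm = 3*1 = 3, Shaft = 3*4 = 12.
Iteration 3: no further components; recursion stops.
need values: 1, 3, 3, 12, 3; the maximum is 12.

12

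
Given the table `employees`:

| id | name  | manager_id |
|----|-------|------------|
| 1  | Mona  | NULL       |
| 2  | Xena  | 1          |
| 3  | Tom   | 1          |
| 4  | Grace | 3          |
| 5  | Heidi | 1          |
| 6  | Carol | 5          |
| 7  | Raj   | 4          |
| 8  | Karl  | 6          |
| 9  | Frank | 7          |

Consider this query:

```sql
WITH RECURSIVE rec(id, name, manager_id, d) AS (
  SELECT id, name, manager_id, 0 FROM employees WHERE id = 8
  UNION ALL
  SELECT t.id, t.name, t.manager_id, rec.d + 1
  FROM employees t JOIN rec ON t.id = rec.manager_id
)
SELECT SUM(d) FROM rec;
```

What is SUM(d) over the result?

6

Base: id=8 (Karl), manager_id=6, d 0.
Iteration 1: join on id=6 -> Carol (id 6, manager_id=5, d 1).
Iteration 2: join on id=5 -> Heidi (id 5, manager_id=1, d 2).
Iteration 3: join on id=1 -> Mona (id 1, manager_id=NULL, d 3).
Iteration 4: manager_id is NULL; no match; recursion stops.
SUM(d) = 0 + 1 + 2 + 3 = 6.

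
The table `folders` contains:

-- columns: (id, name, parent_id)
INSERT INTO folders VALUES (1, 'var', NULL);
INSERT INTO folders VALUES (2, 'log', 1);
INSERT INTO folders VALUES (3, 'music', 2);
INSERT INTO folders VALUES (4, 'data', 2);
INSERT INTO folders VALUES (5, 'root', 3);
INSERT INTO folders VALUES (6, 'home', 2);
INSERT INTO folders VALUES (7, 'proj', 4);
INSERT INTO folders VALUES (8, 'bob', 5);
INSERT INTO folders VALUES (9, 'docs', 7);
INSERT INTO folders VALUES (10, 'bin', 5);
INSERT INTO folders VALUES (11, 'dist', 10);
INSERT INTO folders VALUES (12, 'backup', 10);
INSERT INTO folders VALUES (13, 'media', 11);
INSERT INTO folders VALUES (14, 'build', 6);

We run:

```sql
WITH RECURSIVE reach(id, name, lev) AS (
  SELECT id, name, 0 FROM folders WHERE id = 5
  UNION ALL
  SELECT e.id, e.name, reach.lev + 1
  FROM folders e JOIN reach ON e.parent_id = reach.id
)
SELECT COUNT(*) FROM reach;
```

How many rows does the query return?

Base: id=5 (root) at lev 0.
Iteration 1: rows with parent_id in {5} -> bob (id 8, lev 1), bin (id 10, lev 1).
Iteration 2: rows with parent_id in {8,10} -> dist (id 11, lev 2), backup (id 12, lev 2).
Iteration 3: rows with parent_id in {11,12} -> media (id 13, lev 3).
Iteration 4: no rows with parent_id in {13}; recursion stops.
Total rows emitted: 6.

6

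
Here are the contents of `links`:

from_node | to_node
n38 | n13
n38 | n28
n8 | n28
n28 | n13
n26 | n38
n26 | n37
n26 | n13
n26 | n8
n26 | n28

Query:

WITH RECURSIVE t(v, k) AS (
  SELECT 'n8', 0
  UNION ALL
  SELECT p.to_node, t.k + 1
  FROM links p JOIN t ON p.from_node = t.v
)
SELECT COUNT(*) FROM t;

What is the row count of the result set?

3

Base: (n8, k=0).
Iteration 1: edges from {n8} -> (n28, k=1).
Iteration 2: edges from {n28} -> (n13, k=2).
Iteration 3: no outgoing edges from {n13}; recursion stops.
Total rows emitted: 3.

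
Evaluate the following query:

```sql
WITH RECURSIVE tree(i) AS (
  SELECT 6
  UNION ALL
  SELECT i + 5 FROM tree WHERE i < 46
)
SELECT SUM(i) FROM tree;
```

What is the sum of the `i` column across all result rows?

234

Base: i=6.
Iteration 1: 6 < 46 holds -> i = 6 + 5 = 11.
Iteration 2: 11 < 46 holds -> i = 11 + 5 = 16.
Iteration 3: 16 < 46 holds -> i = 16 + 5 = 21.
Iteration 4: 21 < 46 holds -> i = 21 + 5 = 26.
Iteration 5: 26 < 46 holds -> i = 26 + 5 = 31.
Iteration 6: 31 < 46 holds -> i = 31 + 5 = 36.
Iteration 7: 36 < 46 holds -> i = 36 + 5 = 41.
Iteration 8: 41 < 46 holds -> i = 41 + 5 = 46.
Iteration 9: 46 < 46 fails; recursion stops.
SUM(i) = 6 + 11 + 16 + 21 + 26 + 31 + 36 + 41 + 46 = 234.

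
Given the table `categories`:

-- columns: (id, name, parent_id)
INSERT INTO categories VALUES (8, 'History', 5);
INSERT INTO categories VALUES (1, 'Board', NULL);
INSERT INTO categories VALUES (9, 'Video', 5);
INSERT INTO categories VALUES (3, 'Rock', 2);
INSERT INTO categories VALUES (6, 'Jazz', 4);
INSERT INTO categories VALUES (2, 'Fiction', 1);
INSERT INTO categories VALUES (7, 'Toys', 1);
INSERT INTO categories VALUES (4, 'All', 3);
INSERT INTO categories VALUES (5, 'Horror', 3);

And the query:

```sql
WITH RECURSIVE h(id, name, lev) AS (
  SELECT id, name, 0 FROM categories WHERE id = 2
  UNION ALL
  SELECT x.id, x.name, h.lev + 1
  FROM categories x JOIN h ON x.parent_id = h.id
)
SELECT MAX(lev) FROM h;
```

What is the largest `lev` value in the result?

3

Base: id=2 (Fiction) at lev 0.
Iteration 1: rows with parent_id in {2} -> Rock (id 3, lev 1).
Iteration 2: rows with parent_id in {3} -> All (id 4, lev 2), Horror (id 5, lev 2).
Iteration 3: rows with parent_id in {4,5} -> Jazz (id 6, lev 3), History (id 8, lev 3), Video (id 9, lev 3).
Iteration 4: no rows with parent_id in {6,8,9}; recursion stops.
lev values: 0, 1, 2, 2, 3, 3, 3; the maximum is 3.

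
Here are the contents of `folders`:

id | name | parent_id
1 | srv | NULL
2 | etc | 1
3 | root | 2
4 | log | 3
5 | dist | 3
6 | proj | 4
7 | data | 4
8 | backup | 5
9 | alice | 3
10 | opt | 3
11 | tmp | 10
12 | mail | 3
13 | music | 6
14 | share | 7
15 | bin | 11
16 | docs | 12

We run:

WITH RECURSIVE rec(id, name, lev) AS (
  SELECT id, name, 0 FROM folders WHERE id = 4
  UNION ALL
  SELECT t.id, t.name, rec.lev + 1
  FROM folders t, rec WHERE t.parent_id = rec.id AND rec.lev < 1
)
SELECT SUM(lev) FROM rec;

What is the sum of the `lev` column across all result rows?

2

Base: id=4 (log) at lev 0.
Iteration 1: rows with parent_id in {4} -> proj (id 6, lev 1), data (id 7, lev 1).
Iteration 2: lev < 1 fails for all current rows; recursion stops.
SUM(lev) = 0 + 1 + 1 = 2.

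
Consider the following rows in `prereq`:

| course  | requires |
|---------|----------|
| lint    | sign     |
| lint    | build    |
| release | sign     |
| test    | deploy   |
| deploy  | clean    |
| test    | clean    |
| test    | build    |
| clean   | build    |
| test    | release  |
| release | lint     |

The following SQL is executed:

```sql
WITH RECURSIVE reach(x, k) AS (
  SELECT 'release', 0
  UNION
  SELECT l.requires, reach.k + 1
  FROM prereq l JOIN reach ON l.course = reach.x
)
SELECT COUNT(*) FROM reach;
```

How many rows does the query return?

5

Base: (release, k=0).
Iteration 1: edges from {release} -> (lint, k=1), (sign, k=1).
Iteration 2: edges from {lint,sign} -> (build, k=2), (sign, k=2).
Iteration 3: no outgoing edges from {build,sign}; recursion stops.
Total rows emitted: 5.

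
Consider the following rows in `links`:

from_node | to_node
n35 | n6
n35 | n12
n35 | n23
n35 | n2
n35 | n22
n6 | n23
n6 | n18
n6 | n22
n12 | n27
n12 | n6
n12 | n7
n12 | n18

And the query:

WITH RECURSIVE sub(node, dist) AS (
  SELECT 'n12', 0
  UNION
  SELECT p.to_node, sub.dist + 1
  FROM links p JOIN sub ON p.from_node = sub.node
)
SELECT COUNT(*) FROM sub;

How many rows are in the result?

8

Base: (n12, dist=0).
Iteration 1: edges from {n12} -> (n18, dist=1), (n27, dist=1), (n6, dist=1), (n7, dist=1).
Iteration 2: edges from {n18,n27,n6,n7} -> (n18, dist=2), (n22, dist=2), (n23, dist=2).
Iteration 3: no outgoing edges from {n18,n22,n23}; recursion stops.
Total rows emitted: 8.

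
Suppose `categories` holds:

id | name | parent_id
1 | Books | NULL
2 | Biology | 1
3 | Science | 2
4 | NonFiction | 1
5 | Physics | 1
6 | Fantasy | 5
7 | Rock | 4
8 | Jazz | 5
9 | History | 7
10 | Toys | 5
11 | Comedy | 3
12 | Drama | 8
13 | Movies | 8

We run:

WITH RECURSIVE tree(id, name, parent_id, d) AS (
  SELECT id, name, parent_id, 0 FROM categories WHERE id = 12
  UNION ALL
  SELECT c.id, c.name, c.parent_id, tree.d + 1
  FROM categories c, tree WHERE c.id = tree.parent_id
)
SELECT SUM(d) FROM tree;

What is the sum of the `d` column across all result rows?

Base: id=12 (Drama), parent_id=8, d 0.
Iteration 1: join on id=8 -> Jazz (id 8, parent_id=5, d 1).
Iteration 2: join on id=5 -> Physics (id 5, parent_id=1, d 2).
Iteration 3: join on id=1 -> Books (id 1, parent_id=NULL, d 3).
Iteration 4: parent_id is NULL; no match; recursion stops.
SUM(d) = 0 + 1 + 2 + 3 = 6.

6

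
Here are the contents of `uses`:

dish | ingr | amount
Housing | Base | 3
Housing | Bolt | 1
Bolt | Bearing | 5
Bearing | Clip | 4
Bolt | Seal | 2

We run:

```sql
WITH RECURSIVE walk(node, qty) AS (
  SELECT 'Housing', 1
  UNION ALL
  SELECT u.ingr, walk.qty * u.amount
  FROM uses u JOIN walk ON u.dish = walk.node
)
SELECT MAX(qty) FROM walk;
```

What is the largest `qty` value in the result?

Base: (Housing, qty=1).
Iteration 1: components of {Housing} -> Base = 1*3 = 3, Bolt = 1*1 = 1.
Iteration 2: components of {Base,Bolt} -> Bearing = 1*5 = 5, Seal = 1*2 = 2.
Iteration 3: components of {Bearing,Seal} -> Clip = 5*4 = 20.
Iteration 4: no further components; recursion stops.
qty values: 1, 3, 1, 5, 2, 20; the maximum is 20.

20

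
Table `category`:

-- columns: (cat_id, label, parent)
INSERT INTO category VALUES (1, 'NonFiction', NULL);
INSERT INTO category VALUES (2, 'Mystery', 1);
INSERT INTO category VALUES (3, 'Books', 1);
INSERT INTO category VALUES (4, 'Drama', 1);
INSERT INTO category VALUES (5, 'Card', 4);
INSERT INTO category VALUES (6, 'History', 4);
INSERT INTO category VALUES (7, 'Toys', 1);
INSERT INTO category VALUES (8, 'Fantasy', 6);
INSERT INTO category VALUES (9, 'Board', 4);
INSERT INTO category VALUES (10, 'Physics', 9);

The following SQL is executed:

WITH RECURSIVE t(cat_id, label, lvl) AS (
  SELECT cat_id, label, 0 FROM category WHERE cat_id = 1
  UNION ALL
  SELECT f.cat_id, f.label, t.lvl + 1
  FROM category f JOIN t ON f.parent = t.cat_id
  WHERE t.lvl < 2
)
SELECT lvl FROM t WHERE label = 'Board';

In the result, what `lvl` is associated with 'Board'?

Base: cat_id=1 (NonFiction) at lvl 0.
Iteration 1: rows with parent in {1} -> Mystery (id 2, lvl 1), Books (id 3, lvl 1), Drama (id 4, lvl 1), Toys (id 7, lvl 1).
Iteration 2: rows with parent in {2,3,4,7} -> Card (id 5, lvl 2), History (id 6, lvl 2), Board (id 9, lvl 2).
Iteration 3: lvl < 2 fails for all current rows; recursion stops.

2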